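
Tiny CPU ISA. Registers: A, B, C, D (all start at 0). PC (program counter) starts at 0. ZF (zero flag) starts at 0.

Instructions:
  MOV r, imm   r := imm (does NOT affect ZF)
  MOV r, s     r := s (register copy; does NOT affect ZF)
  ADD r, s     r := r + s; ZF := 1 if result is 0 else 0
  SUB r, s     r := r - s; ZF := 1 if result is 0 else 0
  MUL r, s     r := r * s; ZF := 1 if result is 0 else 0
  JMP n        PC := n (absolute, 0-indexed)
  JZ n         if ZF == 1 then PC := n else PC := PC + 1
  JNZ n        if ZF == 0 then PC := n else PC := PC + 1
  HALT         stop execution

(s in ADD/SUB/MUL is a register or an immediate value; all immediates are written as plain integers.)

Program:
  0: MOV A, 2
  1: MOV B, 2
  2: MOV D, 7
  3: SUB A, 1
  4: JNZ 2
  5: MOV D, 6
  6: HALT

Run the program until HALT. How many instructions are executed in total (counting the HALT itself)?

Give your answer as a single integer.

Answer: 10

Derivation:
Step 1: PC=0 exec 'MOV A, 2'. After: A=2 B=0 C=0 D=0 ZF=0 PC=1
Step 2: PC=1 exec 'MOV B, 2'. After: A=2 B=2 C=0 D=0 ZF=0 PC=2
Step 3: PC=2 exec 'MOV D, 7'. After: A=2 B=2 C=0 D=7 ZF=0 PC=3
Step 4: PC=3 exec 'SUB A, 1'. After: A=1 B=2 C=0 D=7 ZF=0 PC=4
Step 5: PC=4 exec 'JNZ 2'. After: A=1 B=2 C=0 D=7 ZF=0 PC=2
Step 6: PC=2 exec 'MOV D, 7'. After: A=1 B=2 C=0 D=7 ZF=0 PC=3
Step 7: PC=3 exec 'SUB A, 1'. After: A=0 B=2 C=0 D=7 ZF=1 PC=4
Step 8: PC=4 exec 'JNZ 2'. After: A=0 B=2 C=0 D=7 ZF=1 PC=5
Step 9: PC=5 exec 'MOV D, 6'. After: A=0 B=2 C=0 D=6 ZF=1 PC=6
Step 10: PC=6 exec 'HALT'. After: A=0 B=2 C=0 D=6 ZF=1 PC=6 HALTED
Total instructions executed: 10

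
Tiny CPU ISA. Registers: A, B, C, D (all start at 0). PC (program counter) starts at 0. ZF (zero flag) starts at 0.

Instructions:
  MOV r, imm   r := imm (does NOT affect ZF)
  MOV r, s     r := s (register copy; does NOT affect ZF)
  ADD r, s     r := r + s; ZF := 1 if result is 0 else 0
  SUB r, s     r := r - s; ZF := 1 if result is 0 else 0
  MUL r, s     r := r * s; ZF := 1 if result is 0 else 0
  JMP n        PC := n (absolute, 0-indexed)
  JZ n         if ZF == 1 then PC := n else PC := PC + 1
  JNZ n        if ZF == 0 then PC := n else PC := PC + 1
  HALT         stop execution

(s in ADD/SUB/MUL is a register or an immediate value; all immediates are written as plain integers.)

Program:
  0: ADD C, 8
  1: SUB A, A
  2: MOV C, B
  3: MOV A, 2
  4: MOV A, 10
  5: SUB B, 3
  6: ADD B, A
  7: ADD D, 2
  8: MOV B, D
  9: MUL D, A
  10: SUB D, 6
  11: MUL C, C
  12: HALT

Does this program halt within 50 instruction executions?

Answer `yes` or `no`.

Step 1: PC=0 exec 'ADD C, 8'. After: A=0 B=0 C=8 D=0 ZF=0 PC=1
Step 2: PC=1 exec 'SUB A, A'. After: A=0 B=0 C=8 D=0 ZF=1 PC=2
Step 3: PC=2 exec 'MOV C, B'. After: A=0 B=0 C=0 D=0 ZF=1 PC=3
Step 4: PC=3 exec 'MOV A, 2'. After: A=2 B=0 C=0 D=0 ZF=1 PC=4
Step 5: PC=4 exec 'MOV A, 10'. After: A=10 B=0 C=0 D=0 ZF=1 PC=5
Step 6: PC=5 exec 'SUB B, 3'. After: A=10 B=-3 C=0 D=0 ZF=0 PC=6
Step 7: PC=6 exec 'ADD B, A'. After: A=10 B=7 C=0 D=0 ZF=0 PC=7
Step 8: PC=7 exec 'ADD D, 2'. After: A=10 B=7 C=0 D=2 ZF=0 PC=8
Step 9: PC=8 exec 'MOV B, D'. After: A=10 B=2 C=0 D=2 ZF=0 PC=9
Step 10: PC=9 exec 'MUL D, A'. After: A=10 B=2 C=0 D=20 ZF=0 PC=10
Step 11: PC=10 exec 'SUB D, 6'. After: A=10 B=2 C=0 D=14 ZF=0 PC=11
Step 12: PC=11 exec 'MUL C, C'. After: A=10 B=2 C=0 D=14 ZF=1 PC=12
Step 13: PC=12 exec 'HALT'. After: A=10 B=2 C=0 D=14 ZF=1 PC=12 HALTED

Answer: yes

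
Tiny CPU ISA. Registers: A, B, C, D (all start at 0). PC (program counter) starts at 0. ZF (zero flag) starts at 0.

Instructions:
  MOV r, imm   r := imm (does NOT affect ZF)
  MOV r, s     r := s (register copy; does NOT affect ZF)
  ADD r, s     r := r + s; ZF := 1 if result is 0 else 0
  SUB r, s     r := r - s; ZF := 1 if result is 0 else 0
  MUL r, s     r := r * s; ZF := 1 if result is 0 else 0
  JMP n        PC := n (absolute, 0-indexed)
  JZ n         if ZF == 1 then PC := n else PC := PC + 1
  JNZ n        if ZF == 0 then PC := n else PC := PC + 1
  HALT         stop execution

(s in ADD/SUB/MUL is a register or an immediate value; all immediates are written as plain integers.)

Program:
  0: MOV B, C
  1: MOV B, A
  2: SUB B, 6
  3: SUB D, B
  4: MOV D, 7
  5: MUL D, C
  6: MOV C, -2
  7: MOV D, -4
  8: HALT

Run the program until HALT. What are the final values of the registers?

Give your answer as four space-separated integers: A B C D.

Step 1: PC=0 exec 'MOV B, C'. After: A=0 B=0 C=0 D=0 ZF=0 PC=1
Step 2: PC=1 exec 'MOV B, A'. After: A=0 B=0 C=0 D=0 ZF=0 PC=2
Step 3: PC=2 exec 'SUB B, 6'. After: A=0 B=-6 C=0 D=0 ZF=0 PC=3
Step 4: PC=3 exec 'SUB D, B'. After: A=0 B=-6 C=0 D=6 ZF=0 PC=4
Step 5: PC=4 exec 'MOV D, 7'. After: A=0 B=-6 C=0 D=7 ZF=0 PC=5
Step 6: PC=5 exec 'MUL D, C'. After: A=0 B=-6 C=0 D=0 ZF=1 PC=6
Step 7: PC=6 exec 'MOV C, -2'. After: A=0 B=-6 C=-2 D=0 ZF=1 PC=7
Step 8: PC=7 exec 'MOV D, -4'. After: A=0 B=-6 C=-2 D=-4 ZF=1 PC=8
Step 9: PC=8 exec 'HALT'. After: A=0 B=-6 C=-2 D=-4 ZF=1 PC=8 HALTED

Answer: 0 -6 -2 -4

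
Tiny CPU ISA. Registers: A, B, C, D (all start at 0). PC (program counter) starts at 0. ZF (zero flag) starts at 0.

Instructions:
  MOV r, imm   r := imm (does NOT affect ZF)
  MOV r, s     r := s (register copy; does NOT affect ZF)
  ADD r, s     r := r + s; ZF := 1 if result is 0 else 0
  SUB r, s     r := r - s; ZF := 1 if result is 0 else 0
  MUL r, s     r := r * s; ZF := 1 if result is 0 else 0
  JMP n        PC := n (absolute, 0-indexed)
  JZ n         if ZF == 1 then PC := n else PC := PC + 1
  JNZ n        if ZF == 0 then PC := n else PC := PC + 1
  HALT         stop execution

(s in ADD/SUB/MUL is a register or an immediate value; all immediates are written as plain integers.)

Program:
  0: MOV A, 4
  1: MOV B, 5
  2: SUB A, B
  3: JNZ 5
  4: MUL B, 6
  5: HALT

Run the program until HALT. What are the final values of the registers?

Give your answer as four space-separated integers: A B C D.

Step 1: PC=0 exec 'MOV A, 4'. After: A=4 B=0 C=0 D=0 ZF=0 PC=1
Step 2: PC=1 exec 'MOV B, 5'. After: A=4 B=5 C=0 D=0 ZF=0 PC=2
Step 3: PC=2 exec 'SUB A, B'. After: A=-1 B=5 C=0 D=0 ZF=0 PC=3
Step 4: PC=3 exec 'JNZ 5'. After: A=-1 B=5 C=0 D=0 ZF=0 PC=5
Step 5: PC=5 exec 'HALT'. After: A=-1 B=5 C=0 D=0 ZF=0 PC=5 HALTED

Answer: -1 5 0 0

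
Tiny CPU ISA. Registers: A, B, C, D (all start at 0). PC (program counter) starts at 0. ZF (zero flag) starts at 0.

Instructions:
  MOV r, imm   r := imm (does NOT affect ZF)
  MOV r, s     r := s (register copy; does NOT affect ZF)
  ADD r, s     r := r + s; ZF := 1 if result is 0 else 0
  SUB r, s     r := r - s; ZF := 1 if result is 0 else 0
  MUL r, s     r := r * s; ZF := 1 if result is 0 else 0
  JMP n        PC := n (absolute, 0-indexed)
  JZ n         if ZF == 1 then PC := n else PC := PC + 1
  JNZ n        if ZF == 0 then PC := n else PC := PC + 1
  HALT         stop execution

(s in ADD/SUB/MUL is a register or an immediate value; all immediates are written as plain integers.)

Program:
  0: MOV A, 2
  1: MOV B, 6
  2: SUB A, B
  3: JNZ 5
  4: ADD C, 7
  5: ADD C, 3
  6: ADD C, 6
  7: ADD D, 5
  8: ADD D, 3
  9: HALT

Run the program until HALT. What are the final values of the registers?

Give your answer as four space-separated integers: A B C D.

Answer: -4 6 9 8

Derivation:
Step 1: PC=0 exec 'MOV A, 2'. After: A=2 B=0 C=0 D=0 ZF=0 PC=1
Step 2: PC=1 exec 'MOV B, 6'. After: A=2 B=6 C=0 D=0 ZF=0 PC=2
Step 3: PC=2 exec 'SUB A, B'. After: A=-4 B=6 C=0 D=0 ZF=0 PC=3
Step 4: PC=3 exec 'JNZ 5'. After: A=-4 B=6 C=0 D=0 ZF=0 PC=5
Step 5: PC=5 exec 'ADD C, 3'. After: A=-4 B=6 C=3 D=0 ZF=0 PC=6
Step 6: PC=6 exec 'ADD C, 6'. After: A=-4 B=6 C=9 D=0 ZF=0 PC=7
Step 7: PC=7 exec 'ADD D, 5'. After: A=-4 B=6 C=9 D=5 ZF=0 PC=8
Step 8: PC=8 exec 'ADD D, 3'. After: A=-4 B=6 C=9 D=8 ZF=0 PC=9
Step 9: PC=9 exec 'HALT'. After: A=-4 B=6 C=9 D=8 ZF=0 PC=9 HALTED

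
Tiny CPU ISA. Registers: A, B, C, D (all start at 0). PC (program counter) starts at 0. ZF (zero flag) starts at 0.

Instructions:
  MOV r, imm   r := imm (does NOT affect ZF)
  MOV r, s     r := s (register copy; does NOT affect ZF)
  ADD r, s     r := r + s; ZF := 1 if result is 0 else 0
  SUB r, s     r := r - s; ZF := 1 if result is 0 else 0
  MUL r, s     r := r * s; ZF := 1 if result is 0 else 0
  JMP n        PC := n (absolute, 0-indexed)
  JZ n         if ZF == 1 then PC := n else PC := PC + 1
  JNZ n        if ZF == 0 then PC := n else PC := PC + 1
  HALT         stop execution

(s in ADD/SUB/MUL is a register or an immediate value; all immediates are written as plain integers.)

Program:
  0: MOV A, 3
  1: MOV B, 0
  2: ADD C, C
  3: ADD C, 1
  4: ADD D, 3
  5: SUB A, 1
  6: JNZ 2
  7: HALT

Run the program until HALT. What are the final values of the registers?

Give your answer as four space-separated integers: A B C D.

Step 1: PC=0 exec 'MOV A, 3'. After: A=3 B=0 C=0 D=0 ZF=0 PC=1
Step 2: PC=1 exec 'MOV B, 0'. After: A=3 B=0 C=0 D=0 ZF=0 PC=2
Step 3: PC=2 exec 'ADD C, C'. After: A=3 B=0 C=0 D=0 ZF=1 PC=3
Step 4: PC=3 exec 'ADD C, 1'. After: A=3 B=0 C=1 D=0 ZF=0 PC=4
Step 5: PC=4 exec 'ADD D, 3'. After: A=3 B=0 C=1 D=3 ZF=0 PC=5
Step 6: PC=5 exec 'SUB A, 1'. After: A=2 B=0 C=1 D=3 ZF=0 PC=6
Step 7: PC=6 exec 'JNZ 2'. After: A=2 B=0 C=1 D=3 ZF=0 PC=2
Step 8: PC=2 exec 'ADD C, C'. After: A=2 B=0 C=2 D=3 ZF=0 PC=3
Step 9: PC=3 exec 'ADD C, 1'. After: A=2 B=0 C=3 D=3 ZF=0 PC=4
Step 10: PC=4 exec 'ADD D, 3'. After: A=2 B=0 C=3 D=6 ZF=0 PC=5
Step 11: PC=5 exec 'SUB A, 1'. After: A=1 B=0 C=3 D=6 ZF=0 PC=6
Step 12: PC=6 exec 'JNZ 2'. After: A=1 B=0 C=3 D=6 ZF=0 PC=2
Step 13: PC=2 exec 'ADD C, C'. After: A=1 B=0 C=6 D=6 ZF=0 PC=3
Step 14: PC=3 exec 'ADD C, 1'. After: A=1 B=0 C=7 D=6 ZF=0 PC=4
Step 15: PC=4 exec 'ADD D, 3'. After: A=1 B=0 C=7 D=9 ZF=0 PC=5
Step 16: PC=5 exec 'SUB A, 1'. After: A=0 B=0 C=7 D=9 ZF=1 PC=6
Step 17: PC=6 exec 'JNZ 2'. After: A=0 B=0 C=7 D=9 ZF=1 PC=7
Step 18: PC=7 exec 'HALT'. After: A=0 B=0 C=7 D=9 ZF=1 PC=7 HALTED

Answer: 0 0 7 9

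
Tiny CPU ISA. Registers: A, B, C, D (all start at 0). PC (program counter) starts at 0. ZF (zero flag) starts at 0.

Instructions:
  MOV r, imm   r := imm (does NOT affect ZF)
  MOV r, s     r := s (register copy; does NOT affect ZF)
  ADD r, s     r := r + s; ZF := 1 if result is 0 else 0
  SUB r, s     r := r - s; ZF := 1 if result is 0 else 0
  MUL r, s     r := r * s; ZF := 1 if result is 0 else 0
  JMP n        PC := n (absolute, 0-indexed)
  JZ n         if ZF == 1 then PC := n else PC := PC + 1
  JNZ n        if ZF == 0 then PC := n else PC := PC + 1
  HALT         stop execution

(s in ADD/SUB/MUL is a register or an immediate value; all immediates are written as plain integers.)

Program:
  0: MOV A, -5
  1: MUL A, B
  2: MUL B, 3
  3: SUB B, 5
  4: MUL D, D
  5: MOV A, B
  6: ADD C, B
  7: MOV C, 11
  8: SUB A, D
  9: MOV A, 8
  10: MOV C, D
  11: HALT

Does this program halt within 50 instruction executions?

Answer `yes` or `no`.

Answer: yes

Derivation:
Step 1: PC=0 exec 'MOV A, -5'. After: A=-5 B=0 C=0 D=0 ZF=0 PC=1
Step 2: PC=1 exec 'MUL A, B'. After: A=0 B=0 C=0 D=0 ZF=1 PC=2
Step 3: PC=2 exec 'MUL B, 3'. After: A=0 B=0 C=0 D=0 ZF=1 PC=3
Step 4: PC=3 exec 'SUB B, 5'. After: A=0 B=-5 C=0 D=0 ZF=0 PC=4
Step 5: PC=4 exec 'MUL D, D'. After: A=0 B=-5 C=0 D=0 ZF=1 PC=5
Step 6: PC=5 exec 'MOV A, B'. After: A=-5 B=-5 C=0 D=0 ZF=1 PC=6
Step 7: PC=6 exec 'ADD C, B'. After: A=-5 B=-5 C=-5 D=0 ZF=0 PC=7
Step 8: PC=7 exec 'MOV C, 11'. After: A=-5 B=-5 C=11 D=0 ZF=0 PC=8
Step 9: PC=8 exec 'SUB A, D'. After: A=-5 B=-5 C=11 D=0 ZF=0 PC=9
Step 10: PC=9 exec 'MOV A, 8'. After: A=8 B=-5 C=11 D=0 ZF=0 PC=10
Step 11: PC=10 exec 'MOV C, D'. After: A=8 B=-5 C=0 D=0 ZF=0 PC=11
Step 12: PC=11 exec 'HALT'. After: A=8 B=-5 C=0 D=0 ZF=0 PC=11 HALTED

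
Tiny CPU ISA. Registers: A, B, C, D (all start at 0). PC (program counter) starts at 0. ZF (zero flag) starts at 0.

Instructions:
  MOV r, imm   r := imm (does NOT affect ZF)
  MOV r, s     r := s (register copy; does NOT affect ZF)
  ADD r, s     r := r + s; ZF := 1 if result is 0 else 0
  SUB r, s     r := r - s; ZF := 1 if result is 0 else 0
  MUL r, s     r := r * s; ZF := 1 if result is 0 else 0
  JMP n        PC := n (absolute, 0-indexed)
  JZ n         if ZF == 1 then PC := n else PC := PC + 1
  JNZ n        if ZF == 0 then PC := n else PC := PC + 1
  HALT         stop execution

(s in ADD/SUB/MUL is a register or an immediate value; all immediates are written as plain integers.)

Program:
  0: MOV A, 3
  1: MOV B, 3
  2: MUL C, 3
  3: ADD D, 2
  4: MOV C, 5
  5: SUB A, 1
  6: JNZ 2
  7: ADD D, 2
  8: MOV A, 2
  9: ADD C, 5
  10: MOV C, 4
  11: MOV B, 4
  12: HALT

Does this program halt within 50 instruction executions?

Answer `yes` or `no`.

Answer: yes

Derivation:
Step 1: PC=0 exec 'MOV A, 3'. After: A=3 B=0 C=0 D=0 ZF=0 PC=1
Step 2: PC=1 exec 'MOV B, 3'. After: A=3 B=3 C=0 D=0 ZF=0 PC=2
Step 3: PC=2 exec 'MUL C, 3'. After: A=3 B=3 C=0 D=0 ZF=1 PC=3
Step 4: PC=3 exec 'ADD D, 2'. After: A=3 B=3 C=0 D=2 ZF=0 PC=4
Step 5: PC=4 exec 'MOV C, 5'. After: A=3 B=3 C=5 D=2 ZF=0 PC=5
Step 6: PC=5 exec 'SUB A, 1'. After: A=2 B=3 C=5 D=2 ZF=0 PC=6
Step 7: PC=6 exec 'JNZ 2'. After: A=2 B=3 C=5 D=2 ZF=0 PC=2
Step 8: PC=2 exec 'MUL C, 3'. After: A=2 B=3 C=15 D=2 ZF=0 PC=3
Step 9: PC=3 exec 'ADD D, 2'. After: A=2 B=3 C=15 D=4 ZF=0 PC=4
Step 10: PC=4 exec 'MOV C, 5'. After: A=2 B=3 C=5 D=4 ZF=0 PC=5
Step 11: PC=5 exec 'SUB A, 1'. After: A=1 B=3 C=5 D=4 ZF=0 PC=6
Step 12: PC=6 exec 'JNZ 2'. After: A=1 B=3 C=5 D=4 ZF=0 PC=2
Step 13: PC=2 exec 'MUL C, 3'. After: A=1 B=3 C=15 D=4 ZF=0 PC=3
Step 14: PC=3 exec 'ADD D, 2'. After: A=1 B=3 C=15 D=6 ZF=0 PC=4
Step 15: PC=4 exec 'MOV C, 5'. After: A=1 B=3 C=5 D=6 ZF=0 PC=5
Step 16: PC=5 exec 'SUB A, 1'. After: A=0 B=3 C=5 D=6 ZF=1 PC=6
Step 17: PC=6 exec 'JNZ 2'. After: A=0 B=3 C=5 D=6 ZF=1 PC=7
Step 18: PC=7 exec 'ADD D, 2'. After: A=0 B=3 C=5 D=8 ZF=0 PC=8
Step 19: PC=8 exec 'MOV A, 2'. After: A=2 B=3 C=5 D=8 ZF=0 PC=9
Step 20: PC=9 exec 'ADD C, 5'. After: A=2 B=3 C=10 D=8 ZF=0 PC=10
Step 21: PC=10 exec 'MOV C, 4'. After: A=2 B=3 C=4 D=8 ZF=0 PC=11
Step 22: PC=11 exec 'MOV B, 4'. After: A=2 B=4 C=4 D=8 ZF=0 PC=12
Step 23: PC=12 exec 'HALT'. After: A=2 B=4 C=4 D=8 ZF=0 PC=12 HALTED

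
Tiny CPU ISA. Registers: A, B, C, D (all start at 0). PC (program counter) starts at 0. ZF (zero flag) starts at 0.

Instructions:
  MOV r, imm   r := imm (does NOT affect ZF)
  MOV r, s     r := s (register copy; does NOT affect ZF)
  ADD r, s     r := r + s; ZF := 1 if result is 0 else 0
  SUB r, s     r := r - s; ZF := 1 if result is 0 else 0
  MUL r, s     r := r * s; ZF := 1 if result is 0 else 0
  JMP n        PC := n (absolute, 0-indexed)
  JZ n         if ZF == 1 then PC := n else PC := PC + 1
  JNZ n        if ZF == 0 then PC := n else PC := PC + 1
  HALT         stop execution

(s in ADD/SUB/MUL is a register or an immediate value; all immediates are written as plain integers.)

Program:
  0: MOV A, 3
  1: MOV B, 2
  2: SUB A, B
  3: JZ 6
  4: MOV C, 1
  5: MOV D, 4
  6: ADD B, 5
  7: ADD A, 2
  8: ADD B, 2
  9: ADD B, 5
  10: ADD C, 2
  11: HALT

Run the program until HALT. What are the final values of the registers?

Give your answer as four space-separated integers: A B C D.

Answer: 3 14 3 4

Derivation:
Step 1: PC=0 exec 'MOV A, 3'. After: A=3 B=0 C=0 D=0 ZF=0 PC=1
Step 2: PC=1 exec 'MOV B, 2'. After: A=3 B=2 C=0 D=0 ZF=0 PC=2
Step 3: PC=2 exec 'SUB A, B'. After: A=1 B=2 C=0 D=0 ZF=0 PC=3
Step 4: PC=3 exec 'JZ 6'. After: A=1 B=2 C=0 D=0 ZF=0 PC=4
Step 5: PC=4 exec 'MOV C, 1'. After: A=1 B=2 C=1 D=0 ZF=0 PC=5
Step 6: PC=5 exec 'MOV D, 4'. After: A=1 B=2 C=1 D=4 ZF=0 PC=6
Step 7: PC=6 exec 'ADD B, 5'. After: A=1 B=7 C=1 D=4 ZF=0 PC=7
Step 8: PC=7 exec 'ADD A, 2'. After: A=3 B=7 C=1 D=4 ZF=0 PC=8
Step 9: PC=8 exec 'ADD B, 2'. After: A=3 B=9 C=1 D=4 ZF=0 PC=9
Step 10: PC=9 exec 'ADD B, 5'. After: A=3 B=14 C=1 D=4 ZF=0 PC=10
Step 11: PC=10 exec 'ADD C, 2'. After: A=3 B=14 C=3 D=4 ZF=0 PC=11
Step 12: PC=11 exec 'HALT'. After: A=3 B=14 C=3 D=4 ZF=0 PC=11 HALTED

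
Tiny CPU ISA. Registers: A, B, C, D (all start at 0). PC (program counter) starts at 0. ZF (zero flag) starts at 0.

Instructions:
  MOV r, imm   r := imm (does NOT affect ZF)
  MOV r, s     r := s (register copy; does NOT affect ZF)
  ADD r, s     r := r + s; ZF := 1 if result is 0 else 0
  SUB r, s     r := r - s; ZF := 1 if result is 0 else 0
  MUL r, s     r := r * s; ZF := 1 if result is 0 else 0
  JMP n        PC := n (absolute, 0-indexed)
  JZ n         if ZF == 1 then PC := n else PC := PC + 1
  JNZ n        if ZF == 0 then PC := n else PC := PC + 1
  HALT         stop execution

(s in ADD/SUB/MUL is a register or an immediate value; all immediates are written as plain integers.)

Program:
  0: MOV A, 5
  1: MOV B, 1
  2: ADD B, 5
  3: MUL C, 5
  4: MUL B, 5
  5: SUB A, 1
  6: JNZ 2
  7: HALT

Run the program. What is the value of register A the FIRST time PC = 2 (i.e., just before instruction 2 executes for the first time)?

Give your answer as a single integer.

Step 1: PC=0 exec 'MOV A, 5'. After: A=5 B=0 C=0 D=0 ZF=0 PC=1
Step 2: PC=1 exec 'MOV B, 1'. After: A=5 B=1 C=0 D=0 ZF=0 PC=2
First time PC=2: A=5

5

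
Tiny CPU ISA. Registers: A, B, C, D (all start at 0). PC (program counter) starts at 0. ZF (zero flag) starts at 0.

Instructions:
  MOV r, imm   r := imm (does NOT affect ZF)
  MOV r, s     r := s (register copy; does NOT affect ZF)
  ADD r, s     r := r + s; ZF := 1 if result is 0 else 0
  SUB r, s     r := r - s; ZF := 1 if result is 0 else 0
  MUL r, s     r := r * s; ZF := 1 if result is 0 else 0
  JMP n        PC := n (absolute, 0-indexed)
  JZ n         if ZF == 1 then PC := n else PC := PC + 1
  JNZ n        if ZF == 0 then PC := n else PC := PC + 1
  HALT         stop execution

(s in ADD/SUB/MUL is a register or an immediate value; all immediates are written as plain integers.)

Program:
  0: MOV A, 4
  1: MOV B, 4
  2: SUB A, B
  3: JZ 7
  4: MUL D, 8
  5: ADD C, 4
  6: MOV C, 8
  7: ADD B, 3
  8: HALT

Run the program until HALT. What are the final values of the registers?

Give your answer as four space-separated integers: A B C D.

Answer: 0 7 0 0

Derivation:
Step 1: PC=0 exec 'MOV A, 4'. After: A=4 B=0 C=0 D=0 ZF=0 PC=1
Step 2: PC=1 exec 'MOV B, 4'. After: A=4 B=4 C=0 D=0 ZF=0 PC=2
Step 3: PC=2 exec 'SUB A, B'. After: A=0 B=4 C=0 D=0 ZF=1 PC=3
Step 4: PC=3 exec 'JZ 7'. After: A=0 B=4 C=0 D=0 ZF=1 PC=7
Step 5: PC=7 exec 'ADD B, 3'. After: A=0 B=7 C=0 D=0 ZF=0 PC=8
Step 6: PC=8 exec 'HALT'. After: A=0 B=7 C=0 D=0 ZF=0 PC=8 HALTED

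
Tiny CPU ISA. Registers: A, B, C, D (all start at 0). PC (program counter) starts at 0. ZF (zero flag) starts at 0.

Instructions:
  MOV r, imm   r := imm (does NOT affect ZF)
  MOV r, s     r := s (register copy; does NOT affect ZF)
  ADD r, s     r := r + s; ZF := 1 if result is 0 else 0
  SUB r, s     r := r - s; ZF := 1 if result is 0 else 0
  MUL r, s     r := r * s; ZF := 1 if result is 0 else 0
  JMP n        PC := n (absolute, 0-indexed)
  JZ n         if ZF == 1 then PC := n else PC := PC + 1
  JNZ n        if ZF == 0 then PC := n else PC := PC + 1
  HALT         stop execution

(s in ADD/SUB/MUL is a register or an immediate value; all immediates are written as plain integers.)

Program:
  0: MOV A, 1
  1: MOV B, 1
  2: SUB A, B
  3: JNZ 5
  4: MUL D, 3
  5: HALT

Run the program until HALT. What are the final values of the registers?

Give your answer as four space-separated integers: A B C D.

Step 1: PC=0 exec 'MOV A, 1'. After: A=1 B=0 C=0 D=0 ZF=0 PC=1
Step 2: PC=1 exec 'MOV B, 1'. After: A=1 B=1 C=0 D=0 ZF=0 PC=2
Step 3: PC=2 exec 'SUB A, B'. After: A=0 B=1 C=0 D=0 ZF=1 PC=3
Step 4: PC=3 exec 'JNZ 5'. After: A=0 B=1 C=0 D=0 ZF=1 PC=4
Step 5: PC=4 exec 'MUL D, 3'. After: A=0 B=1 C=0 D=0 ZF=1 PC=5
Step 6: PC=5 exec 'HALT'. After: A=0 B=1 C=0 D=0 ZF=1 PC=5 HALTED

Answer: 0 1 0 0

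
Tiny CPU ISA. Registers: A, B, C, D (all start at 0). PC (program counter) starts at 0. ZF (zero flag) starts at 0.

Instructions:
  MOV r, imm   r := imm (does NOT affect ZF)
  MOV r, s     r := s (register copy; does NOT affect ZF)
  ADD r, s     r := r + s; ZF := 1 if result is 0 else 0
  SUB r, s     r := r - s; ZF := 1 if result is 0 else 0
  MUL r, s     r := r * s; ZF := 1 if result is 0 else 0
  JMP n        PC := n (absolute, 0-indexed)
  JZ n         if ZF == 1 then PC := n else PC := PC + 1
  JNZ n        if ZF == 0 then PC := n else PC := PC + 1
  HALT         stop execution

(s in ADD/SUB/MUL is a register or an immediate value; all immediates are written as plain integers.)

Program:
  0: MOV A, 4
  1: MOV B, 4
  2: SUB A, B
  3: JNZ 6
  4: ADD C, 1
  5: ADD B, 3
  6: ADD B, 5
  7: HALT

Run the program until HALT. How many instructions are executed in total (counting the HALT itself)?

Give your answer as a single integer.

Step 1: PC=0 exec 'MOV A, 4'. After: A=4 B=0 C=0 D=0 ZF=0 PC=1
Step 2: PC=1 exec 'MOV B, 4'. After: A=4 B=4 C=0 D=0 ZF=0 PC=2
Step 3: PC=2 exec 'SUB A, B'. After: A=0 B=4 C=0 D=0 ZF=1 PC=3
Step 4: PC=3 exec 'JNZ 6'. After: A=0 B=4 C=0 D=0 ZF=1 PC=4
Step 5: PC=4 exec 'ADD C, 1'. After: A=0 B=4 C=1 D=0 ZF=0 PC=5
Step 6: PC=5 exec 'ADD B, 3'. After: A=0 B=7 C=1 D=0 ZF=0 PC=6
Step 7: PC=6 exec 'ADD B, 5'. After: A=0 B=12 C=1 D=0 ZF=0 PC=7
Step 8: PC=7 exec 'HALT'. After: A=0 B=12 C=1 D=0 ZF=0 PC=7 HALTED
Total instructions executed: 8

Answer: 8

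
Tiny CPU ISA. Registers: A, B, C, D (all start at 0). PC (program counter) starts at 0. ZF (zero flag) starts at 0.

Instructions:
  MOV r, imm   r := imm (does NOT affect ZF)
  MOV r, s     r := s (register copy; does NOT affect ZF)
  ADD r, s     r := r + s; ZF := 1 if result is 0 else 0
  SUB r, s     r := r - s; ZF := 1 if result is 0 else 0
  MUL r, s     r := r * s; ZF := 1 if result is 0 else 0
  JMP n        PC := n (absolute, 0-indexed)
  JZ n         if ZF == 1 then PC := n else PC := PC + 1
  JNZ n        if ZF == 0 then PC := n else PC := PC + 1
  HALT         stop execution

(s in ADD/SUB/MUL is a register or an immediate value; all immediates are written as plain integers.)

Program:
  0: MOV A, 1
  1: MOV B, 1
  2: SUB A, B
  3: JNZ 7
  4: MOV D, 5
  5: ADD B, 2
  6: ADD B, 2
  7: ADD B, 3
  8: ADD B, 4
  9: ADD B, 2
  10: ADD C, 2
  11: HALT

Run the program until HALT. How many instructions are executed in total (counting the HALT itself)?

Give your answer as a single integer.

Step 1: PC=0 exec 'MOV A, 1'. After: A=1 B=0 C=0 D=0 ZF=0 PC=1
Step 2: PC=1 exec 'MOV B, 1'. After: A=1 B=1 C=0 D=0 ZF=0 PC=2
Step 3: PC=2 exec 'SUB A, B'. After: A=0 B=1 C=0 D=0 ZF=1 PC=3
Step 4: PC=3 exec 'JNZ 7'. After: A=0 B=1 C=0 D=0 ZF=1 PC=4
Step 5: PC=4 exec 'MOV D, 5'. After: A=0 B=1 C=0 D=5 ZF=1 PC=5
Step 6: PC=5 exec 'ADD B, 2'. After: A=0 B=3 C=0 D=5 ZF=0 PC=6
Step 7: PC=6 exec 'ADD B, 2'. After: A=0 B=5 C=0 D=5 ZF=0 PC=7
Step 8: PC=7 exec 'ADD B, 3'. After: A=0 B=8 C=0 D=5 ZF=0 PC=8
Step 9: PC=8 exec 'ADD B, 4'. After: A=0 B=12 C=0 D=5 ZF=0 PC=9
Step 10: PC=9 exec 'ADD B, 2'. After: A=0 B=14 C=0 D=5 ZF=0 PC=10
Step 11: PC=10 exec 'ADD C, 2'. After: A=0 B=14 C=2 D=5 ZF=0 PC=11
Step 12: PC=11 exec 'HALT'. After: A=0 B=14 C=2 D=5 ZF=0 PC=11 HALTED
Total instructions executed: 12

Answer: 12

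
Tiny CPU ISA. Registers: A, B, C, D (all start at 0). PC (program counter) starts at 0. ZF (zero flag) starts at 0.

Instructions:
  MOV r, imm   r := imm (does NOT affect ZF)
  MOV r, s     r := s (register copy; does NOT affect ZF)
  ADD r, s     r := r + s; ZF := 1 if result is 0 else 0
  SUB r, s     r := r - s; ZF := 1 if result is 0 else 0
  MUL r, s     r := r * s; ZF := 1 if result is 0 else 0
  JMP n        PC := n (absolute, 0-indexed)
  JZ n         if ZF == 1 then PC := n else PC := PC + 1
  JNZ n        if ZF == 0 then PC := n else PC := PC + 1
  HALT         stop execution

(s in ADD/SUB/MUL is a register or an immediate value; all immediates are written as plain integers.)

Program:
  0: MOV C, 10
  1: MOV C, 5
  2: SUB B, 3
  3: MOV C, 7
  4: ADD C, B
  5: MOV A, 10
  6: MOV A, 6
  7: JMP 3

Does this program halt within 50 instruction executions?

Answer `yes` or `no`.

Answer: no

Derivation:
Step 1: PC=0 exec 'MOV C, 10'. After: A=0 B=0 C=10 D=0 ZF=0 PC=1
Step 2: PC=1 exec 'MOV C, 5'. After: A=0 B=0 C=5 D=0 ZF=0 PC=2
Step 3: PC=2 exec 'SUB B, 3'. After: A=0 B=-3 C=5 D=0 ZF=0 PC=3
Step 4: PC=3 exec 'MOV C, 7'. After: A=0 B=-3 C=7 D=0 ZF=0 PC=4
Step 5: PC=4 exec 'ADD C, B'. After: A=0 B=-3 C=4 D=0 ZF=0 PC=5
Step 6: PC=5 exec 'MOV A, 10'. After: A=10 B=-3 C=4 D=0 ZF=0 PC=6
Step 7: PC=6 exec 'MOV A, 6'. After: A=6 B=-3 C=4 D=0 ZF=0 PC=7
Step 8: PC=7 exec 'JMP 3'. After: A=6 B=-3 C=4 D=0 ZF=0 PC=3
Step 9: PC=3 exec 'MOV C, 7'. After: A=6 B=-3 C=7 D=0 ZF=0 PC=4
Step 10: PC=4 exec 'ADD C, B'. After: A=6 B=-3 C=4 D=0 ZF=0 PC=5
Step 11: PC=5 exec 'MOV A, 10'. After: A=10 B=-3 C=4 D=0 ZF=0 PC=6
State after step 11 equals state after step 6: the program is in a cycle of length 5 and will never halt.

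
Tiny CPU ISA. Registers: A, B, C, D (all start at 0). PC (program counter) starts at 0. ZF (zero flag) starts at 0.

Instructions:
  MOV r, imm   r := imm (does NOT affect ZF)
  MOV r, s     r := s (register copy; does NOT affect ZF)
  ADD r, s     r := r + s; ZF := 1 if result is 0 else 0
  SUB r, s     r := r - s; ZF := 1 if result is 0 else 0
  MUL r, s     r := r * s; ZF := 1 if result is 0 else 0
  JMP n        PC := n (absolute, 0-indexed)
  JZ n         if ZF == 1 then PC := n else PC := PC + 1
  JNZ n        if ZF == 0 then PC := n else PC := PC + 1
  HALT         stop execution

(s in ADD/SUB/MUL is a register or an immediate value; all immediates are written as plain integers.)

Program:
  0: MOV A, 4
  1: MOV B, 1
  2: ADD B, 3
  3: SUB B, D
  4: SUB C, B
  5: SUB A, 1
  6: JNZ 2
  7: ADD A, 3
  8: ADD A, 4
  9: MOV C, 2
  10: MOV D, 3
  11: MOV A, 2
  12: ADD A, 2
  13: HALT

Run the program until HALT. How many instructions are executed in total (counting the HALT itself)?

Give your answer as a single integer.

Step 1: PC=0 exec 'MOV A, 4'. After: A=4 B=0 C=0 D=0 ZF=0 PC=1
Step 2: PC=1 exec 'MOV B, 1'. After: A=4 B=1 C=0 D=0 ZF=0 PC=2
Step 3: PC=2 exec 'ADD B, 3'. After: A=4 B=4 C=0 D=0 ZF=0 PC=3
Step 4: PC=3 exec 'SUB B, D'. After: A=4 B=4 C=0 D=0 ZF=0 PC=4
Step 5: PC=4 exec 'SUB C, B'. After: A=4 B=4 C=-4 D=0 ZF=0 PC=5
Step 6: PC=5 exec 'SUB A, 1'. After: A=3 B=4 C=-4 D=0 ZF=0 PC=6
Step 7: PC=6 exec 'JNZ 2'. After: A=3 B=4 C=-4 D=0 ZF=0 PC=2
Step 8: PC=2 exec 'ADD B, 3'. After: A=3 B=7 C=-4 D=0 ZF=0 PC=3
Step 9: PC=3 exec 'SUB B, D'. After: A=3 B=7 C=-4 D=0 ZF=0 PC=4
Step 10: PC=4 exec 'SUB C, B'. After: A=3 B=7 C=-11 D=0 ZF=0 PC=5
Step 11: PC=5 exec 'SUB A, 1'. After: A=2 B=7 C=-11 D=0 ZF=0 PC=6
Step 12: PC=6 exec 'JNZ 2'. After: A=2 B=7 C=-11 D=0 ZF=0 PC=2
Step 13: PC=2 exec 'ADD B, 3'. After: A=2 B=10 C=-11 D=0 ZF=0 PC=3
Step 14: PC=3 exec 'SUB B, D'. After: A=2 B=10 C=-11 D=0 ZF=0 PC=4
Step 15: PC=4 exec 'SUB C, B'. After: A=2 B=10 C=-21 D=0 ZF=0 PC=5
Step 16: PC=5 exec 'SUB A, 1'. After: A=1 B=10 C=-21 D=0 ZF=0 PC=6
Step 17: PC=6 exec 'JNZ 2'. After: A=1 B=10 C=-21 D=0 ZF=0 PC=2
Step 18: PC=2 exec 'ADD B, 3'. After: A=1 B=13 C=-21 D=0 ZF=0 PC=3
Step 19: PC=3 exec 'SUB B, D'. After: A=1 B=13 C=-21 D=0 ZF=0 PC=4
Step 20: PC=4 exec 'SUB C, B'. After: A=1 B=13 C=-34 D=0 ZF=0 PC=5
Step 21: PC=5 exec 'SUB A, 1'. After: A=0 B=13 C=-34 D=0 ZF=1 PC=6
Step 22: PC=6 exec 'JNZ 2'. After: A=0 B=13 C=-34 D=0 ZF=1 PC=7
Step 23: PC=7 exec 'ADD A, 3'. After: A=3 B=13 C=-34 D=0 ZF=0 PC=8
Step 24: PC=8 exec 'ADD A, 4'. After: A=7 B=13 C=-34 D=0 ZF=0 PC=9
Step 25: PC=9 exec 'MOV C, 2'. After: A=7 B=13 C=2 D=0 ZF=0 PC=10
Step 26: PC=10 exec 'MOV D, 3'. After: A=7 B=13 C=2 D=3 ZF=0 PC=11
Step 27: PC=11 exec 'MOV A, 2'. After: A=2 B=13 C=2 D=3 ZF=0 PC=12
Step 28: PC=12 exec 'ADD A, 2'. After: A=4 B=13 C=2 D=3 ZF=0 PC=13
Step 29: PC=13 exec 'HALT'. After: A=4 B=13 C=2 D=3 ZF=0 PC=13 HALTED
Total instructions executed: 29

Answer: 29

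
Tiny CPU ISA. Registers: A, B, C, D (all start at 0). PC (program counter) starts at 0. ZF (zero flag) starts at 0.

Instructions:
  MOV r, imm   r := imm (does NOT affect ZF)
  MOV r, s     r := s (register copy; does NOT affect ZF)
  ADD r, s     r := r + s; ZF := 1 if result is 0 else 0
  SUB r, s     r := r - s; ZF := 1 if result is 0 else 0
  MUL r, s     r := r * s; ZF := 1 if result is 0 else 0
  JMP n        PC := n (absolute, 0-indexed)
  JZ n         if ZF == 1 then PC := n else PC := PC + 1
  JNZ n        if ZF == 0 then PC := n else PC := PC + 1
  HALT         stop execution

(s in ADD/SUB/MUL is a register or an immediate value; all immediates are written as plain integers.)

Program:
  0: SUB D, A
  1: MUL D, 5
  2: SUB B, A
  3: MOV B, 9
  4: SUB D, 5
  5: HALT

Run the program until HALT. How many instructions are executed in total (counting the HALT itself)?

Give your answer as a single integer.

Step 1: PC=0 exec 'SUB D, A'. After: A=0 B=0 C=0 D=0 ZF=1 PC=1
Step 2: PC=1 exec 'MUL D, 5'. After: A=0 B=0 C=0 D=0 ZF=1 PC=2
Step 3: PC=2 exec 'SUB B, A'. After: A=0 B=0 C=0 D=0 ZF=1 PC=3
Step 4: PC=3 exec 'MOV B, 9'. After: A=0 B=9 C=0 D=0 ZF=1 PC=4
Step 5: PC=4 exec 'SUB D, 5'. After: A=0 B=9 C=0 D=-5 ZF=0 PC=5
Step 6: PC=5 exec 'HALT'. After: A=0 B=9 C=0 D=-5 ZF=0 PC=5 HALTED
Total instructions executed: 6

Answer: 6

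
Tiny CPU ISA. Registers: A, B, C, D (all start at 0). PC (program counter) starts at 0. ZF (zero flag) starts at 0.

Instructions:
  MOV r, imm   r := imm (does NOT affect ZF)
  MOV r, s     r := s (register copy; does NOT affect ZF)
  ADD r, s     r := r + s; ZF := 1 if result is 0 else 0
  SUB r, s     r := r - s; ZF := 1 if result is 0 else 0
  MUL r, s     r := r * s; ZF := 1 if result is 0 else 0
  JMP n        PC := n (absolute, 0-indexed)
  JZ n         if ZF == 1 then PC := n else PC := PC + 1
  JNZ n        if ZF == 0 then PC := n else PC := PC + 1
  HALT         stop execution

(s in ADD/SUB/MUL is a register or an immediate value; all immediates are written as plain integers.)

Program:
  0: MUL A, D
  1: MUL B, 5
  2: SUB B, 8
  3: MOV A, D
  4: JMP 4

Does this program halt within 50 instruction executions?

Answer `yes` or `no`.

Step 1: PC=0 exec 'MUL A, D'. After: A=0 B=0 C=0 D=0 ZF=1 PC=1
Step 2: PC=1 exec 'MUL B, 5'. After: A=0 B=0 C=0 D=0 ZF=1 PC=2
Step 3: PC=2 exec 'SUB B, 8'. After: A=0 B=-8 C=0 D=0 ZF=0 PC=3
Step 4: PC=3 exec 'MOV A, D'. After: A=0 B=-8 C=0 D=0 ZF=0 PC=4
Step 5: PC=4 exec 'JMP 4'. After: A=0 B=-8 C=0 D=0 ZF=0 PC=4
State after step 5 equals state after step 4: the program is in a cycle of length 1 and will never halt.

Answer: no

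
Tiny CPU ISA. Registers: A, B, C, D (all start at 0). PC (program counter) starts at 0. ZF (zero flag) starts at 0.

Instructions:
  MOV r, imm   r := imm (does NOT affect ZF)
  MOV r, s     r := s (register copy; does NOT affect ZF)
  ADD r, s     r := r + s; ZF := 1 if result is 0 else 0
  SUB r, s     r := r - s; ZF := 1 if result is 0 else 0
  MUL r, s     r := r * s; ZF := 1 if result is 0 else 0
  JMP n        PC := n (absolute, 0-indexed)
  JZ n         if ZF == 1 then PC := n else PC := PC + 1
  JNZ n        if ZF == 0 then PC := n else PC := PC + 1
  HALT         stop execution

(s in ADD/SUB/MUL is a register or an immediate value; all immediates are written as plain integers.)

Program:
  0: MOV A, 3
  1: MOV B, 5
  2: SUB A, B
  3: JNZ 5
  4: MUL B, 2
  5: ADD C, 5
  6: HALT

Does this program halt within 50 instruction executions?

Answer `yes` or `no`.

Answer: yes

Derivation:
Step 1: PC=0 exec 'MOV A, 3'. After: A=3 B=0 C=0 D=0 ZF=0 PC=1
Step 2: PC=1 exec 'MOV B, 5'. After: A=3 B=5 C=0 D=0 ZF=0 PC=2
Step 3: PC=2 exec 'SUB A, B'. After: A=-2 B=5 C=0 D=0 ZF=0 PC=3
Step 4: PC=3 exec 'JNZ 5'. After: A=-2 B=5 C=0 D=0 ZF=0 PC=5
Step 5: PC=5 exec 'ADD C, 5'. After: A=-2 B=5 C=5 D=0 ZF=0 PC=6
Step 6: PC=6 exec 'HALT'. After: A=-2 B=5 C=5 D=0 ZF=0 PC=6 HALTED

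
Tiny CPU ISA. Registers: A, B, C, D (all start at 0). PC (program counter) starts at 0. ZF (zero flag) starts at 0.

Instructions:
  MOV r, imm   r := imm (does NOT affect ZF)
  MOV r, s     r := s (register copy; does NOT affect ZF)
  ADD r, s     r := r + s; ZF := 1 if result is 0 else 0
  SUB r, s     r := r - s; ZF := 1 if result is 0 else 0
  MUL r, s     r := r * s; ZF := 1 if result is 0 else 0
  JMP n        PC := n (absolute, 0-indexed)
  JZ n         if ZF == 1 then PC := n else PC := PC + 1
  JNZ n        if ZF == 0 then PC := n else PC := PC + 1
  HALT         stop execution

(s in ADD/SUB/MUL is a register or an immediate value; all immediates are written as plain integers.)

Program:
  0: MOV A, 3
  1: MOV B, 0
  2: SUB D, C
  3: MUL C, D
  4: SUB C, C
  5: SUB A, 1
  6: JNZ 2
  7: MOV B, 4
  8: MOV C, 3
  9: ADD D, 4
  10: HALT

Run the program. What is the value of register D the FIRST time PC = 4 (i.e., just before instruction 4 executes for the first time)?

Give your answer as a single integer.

Step 1: PC=0 exec 'MOV A, 3'. After: A=3 B=0 C=0 D=0 ZF=0 PC=1
Step 2: PC=1 exec 'MOV B, 0'. After: A=3 B=0 C=0 D=0 ZF=0 PC=2
Step 3: PC=2 exec 'SUB D, C'. After: A=3 B=0 C=0 D=0 ZF=1 PC=3
Step 4: PC=3 exec 'MUL C, D'. After: A=3 B=0 C=0 D=0 ZF=1 PC=4
First time PC=4: D=0

0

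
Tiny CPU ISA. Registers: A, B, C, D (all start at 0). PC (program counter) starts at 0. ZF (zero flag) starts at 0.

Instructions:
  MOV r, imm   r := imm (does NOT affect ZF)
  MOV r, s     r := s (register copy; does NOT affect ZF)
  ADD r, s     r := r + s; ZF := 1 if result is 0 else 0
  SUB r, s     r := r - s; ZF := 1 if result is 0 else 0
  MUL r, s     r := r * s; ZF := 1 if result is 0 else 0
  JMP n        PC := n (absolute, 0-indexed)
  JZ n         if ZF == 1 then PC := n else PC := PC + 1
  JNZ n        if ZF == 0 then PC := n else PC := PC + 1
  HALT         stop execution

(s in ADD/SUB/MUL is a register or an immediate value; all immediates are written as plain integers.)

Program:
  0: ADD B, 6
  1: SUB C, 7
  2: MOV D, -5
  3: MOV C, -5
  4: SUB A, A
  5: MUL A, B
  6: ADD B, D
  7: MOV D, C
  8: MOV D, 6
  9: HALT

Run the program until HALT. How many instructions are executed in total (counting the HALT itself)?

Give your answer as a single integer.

Answer: 10

Derivation:
Step 1: PC=0 exec 'ADD B, 6'. After: A=0 B=6 C=0 D=0 ZF=0 PC=1
Step 2: PC=1 exec 'SUB C, 7'. After: A=0 B=6 C=-7 D=0 ZF=0 PC=2
Step 3: PC=2 exec 'MOV D, -5'. After: A=0 B=6 C=-7 D=-5 ZF=0 PC=3
Step 4: PC=3 exec 'MOV C, -5'. After: A=0 B=6 C=-5 D=-5 ZF=0 PC=4
Step 5: PC=4 exec 'SUB A, A'. After: A=0 B=6 C=-5 D=-5 ZF=1 PC=5
Step 6: PC=5 exec 'MUL A, B'. After: A=0 B=6 C=-5 D=-5 ZF=1 PC=6
Step 7: PC=6 exec 'ADD B, D'. After: A=0 B=1 C=-5 D=-5 ZF=0 PC=7
Step 8: PC=7 exec 'MOV D, C'. After: A=0 B=1 C=-5 D=-5 ZF=0 PC=8
Step 9: PC=8 exec 'MOV D, 6'. After: A=0 B=1 C=-5 D=6 ZF=0 PC=9
Step 10: PC=9 exec 'HALT'. After: A=0 B=1 C=-5 D=6 ZF=0 PC=9 HALTED
Total instructions executed: 10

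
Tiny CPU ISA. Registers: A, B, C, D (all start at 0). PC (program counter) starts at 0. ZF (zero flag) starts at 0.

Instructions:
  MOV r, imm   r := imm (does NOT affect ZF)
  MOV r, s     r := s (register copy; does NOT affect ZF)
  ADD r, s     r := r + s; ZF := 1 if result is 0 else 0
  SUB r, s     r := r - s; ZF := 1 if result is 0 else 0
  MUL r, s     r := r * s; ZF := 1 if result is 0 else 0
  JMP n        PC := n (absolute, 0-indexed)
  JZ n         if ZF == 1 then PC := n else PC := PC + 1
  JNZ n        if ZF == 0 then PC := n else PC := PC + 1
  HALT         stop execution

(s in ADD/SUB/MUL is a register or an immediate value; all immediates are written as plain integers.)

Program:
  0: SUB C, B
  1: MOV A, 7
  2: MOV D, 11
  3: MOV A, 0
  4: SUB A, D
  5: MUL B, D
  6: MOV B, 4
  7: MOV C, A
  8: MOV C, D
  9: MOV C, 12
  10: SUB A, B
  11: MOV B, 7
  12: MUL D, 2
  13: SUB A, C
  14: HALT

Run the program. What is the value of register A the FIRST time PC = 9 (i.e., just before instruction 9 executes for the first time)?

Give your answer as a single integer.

Step 1: PC=0 exec 'SUB C, B'. After: A=0 B=0 C=0 D=0 ZF=1 PC=1
Step 2: PC=1 exec 'MOV A, 7'. After: A=7 B=0 C=0 D=0 ZF=1 PC=2
Step 3: PC=2 exec 'MOV D, 11'. After: A=7 B=0 C=0 D=11 ZF=1 PC=3
Step 4: PC=3 exec 'MOV A, 0'. After: A=0 B=0 C=0 D=11 ZF=1 PC=4
Step 5: PC=4 exec 'SUB A, D'. After: A=-11 B=0 C=0 D=11 ZF=0 PC=5
Step 6: PC=5 exec 'MUL B, D'. After: A=-11 B=0 C=0 D=11 ZF=1 PC=6
Step 7: PC=6 exec 'MOV B, 4'. After: A=-11 B=4 C=0 D=11 ZF=1 PC=7
Step 8: PC=7 exec 'MOV C, A'. After: A=-11 B=4 C=-11 D=11 ZF=1 PC=8
Step 9: PC=8 exec 'MOV C, D'. After: A=-11 B=4 C=11 D=11 ZF=1 PC=9
First time PC=9: A=-11

-11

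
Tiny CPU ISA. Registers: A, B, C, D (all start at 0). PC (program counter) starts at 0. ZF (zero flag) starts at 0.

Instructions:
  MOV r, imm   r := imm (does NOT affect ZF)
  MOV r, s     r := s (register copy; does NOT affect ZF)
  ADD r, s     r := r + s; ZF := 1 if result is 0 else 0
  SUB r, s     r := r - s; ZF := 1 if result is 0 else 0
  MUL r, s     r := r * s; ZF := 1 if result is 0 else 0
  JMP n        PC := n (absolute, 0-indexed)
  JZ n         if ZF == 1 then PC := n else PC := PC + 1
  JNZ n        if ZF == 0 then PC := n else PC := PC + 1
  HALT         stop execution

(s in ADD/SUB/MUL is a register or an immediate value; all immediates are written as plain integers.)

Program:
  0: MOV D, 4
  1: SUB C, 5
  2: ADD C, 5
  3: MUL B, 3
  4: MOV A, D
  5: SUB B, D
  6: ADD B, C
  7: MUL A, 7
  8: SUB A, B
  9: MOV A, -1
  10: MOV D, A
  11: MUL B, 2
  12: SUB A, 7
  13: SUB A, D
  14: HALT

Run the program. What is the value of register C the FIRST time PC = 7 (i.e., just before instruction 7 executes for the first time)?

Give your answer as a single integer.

Step 1: PC=0 exec 'MOV D, 4'. After: A=0 B=0 C=0 D=4 ZF=0 PC=1
Step 2: PC=1 exec 'SUB C, 5'. After: A=0 B=0 C=-5 D=4 ZF=0 PC=2
Step 3: PC=2 exec 'ADD C, 5'. After: A=0 B=0 C=0 D=4 ZF=1 PC=3
Step 4: PC=3 exec 'MUL B, 3'. After: A=0 B=0 C=0 D=4 ZF=1 PC=4
Step 5: PC=4 exec 'MOV A, D'. After: A=4 B=0 C=0 D=4 ZF=1 PC=5
Step 6: PC=5 exec 'SUB B, D'. After: A=4 B=-4 C=0 D=4 ZF=0 PC=6
Step 7: PC=6 exec 'ADD B, C'. After: A=4 B=-4 C=0 D=4 ZF=0 PC=7
First time PC=7: C=0

0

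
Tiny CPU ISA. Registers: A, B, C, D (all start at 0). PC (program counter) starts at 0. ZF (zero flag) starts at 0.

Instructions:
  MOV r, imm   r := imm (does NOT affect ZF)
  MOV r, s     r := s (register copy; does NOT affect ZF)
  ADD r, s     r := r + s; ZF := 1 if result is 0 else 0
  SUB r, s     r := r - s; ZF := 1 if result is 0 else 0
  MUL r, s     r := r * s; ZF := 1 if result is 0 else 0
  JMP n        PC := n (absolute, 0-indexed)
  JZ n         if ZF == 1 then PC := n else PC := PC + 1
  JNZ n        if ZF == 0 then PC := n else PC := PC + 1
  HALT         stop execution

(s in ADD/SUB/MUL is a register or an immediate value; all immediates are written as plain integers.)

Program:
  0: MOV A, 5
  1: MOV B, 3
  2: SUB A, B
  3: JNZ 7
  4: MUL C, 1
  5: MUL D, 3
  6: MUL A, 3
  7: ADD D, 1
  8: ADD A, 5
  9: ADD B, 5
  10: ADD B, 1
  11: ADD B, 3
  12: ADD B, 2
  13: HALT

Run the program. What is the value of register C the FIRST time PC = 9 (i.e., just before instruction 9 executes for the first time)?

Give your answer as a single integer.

Step 1: PC=0 exec 'MOV A, 5'. After: A=5 B=0 C=0 D=0 ZF=0 PC=1
Step 2: PC=1 exec 'MOV B, 3'. After: A=5 B=3 C=0 D=0 ZF=0 PC=2
Step 3: PC=2 exec 'SUB A, B'. After: A=2 B=3 C=0 D=0 ZF=0 PC=3
Step 4: PC=3 exec 'JNZ 7'. After: A=2 B=3 C=0 D=0 ZF=0 PC=7
Step 5: PC=7 exec 'ADD D, 1'. After: A=2 B=3 C=0 D=1 ZF=0 PC=8
Step 6: PC=8 exec 'ADD A, 5'. After: A=7 B=3 C=0 D=1 ZF=0 PC=9
First time PC=9: C=0

0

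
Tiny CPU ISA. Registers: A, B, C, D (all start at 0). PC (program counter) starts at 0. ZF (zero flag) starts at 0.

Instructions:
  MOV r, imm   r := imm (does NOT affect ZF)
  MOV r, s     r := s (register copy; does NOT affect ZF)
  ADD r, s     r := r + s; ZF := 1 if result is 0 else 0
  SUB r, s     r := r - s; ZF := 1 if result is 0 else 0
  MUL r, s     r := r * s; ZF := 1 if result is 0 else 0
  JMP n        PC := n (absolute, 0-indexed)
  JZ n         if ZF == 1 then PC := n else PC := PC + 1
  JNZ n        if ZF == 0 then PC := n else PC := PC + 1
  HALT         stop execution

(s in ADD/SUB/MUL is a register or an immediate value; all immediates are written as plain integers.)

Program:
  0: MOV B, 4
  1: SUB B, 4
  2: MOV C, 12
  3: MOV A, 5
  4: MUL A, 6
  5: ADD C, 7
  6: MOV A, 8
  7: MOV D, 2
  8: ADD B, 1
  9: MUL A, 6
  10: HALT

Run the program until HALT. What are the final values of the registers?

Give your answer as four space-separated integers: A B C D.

Step 1: PC=0 exec 'MOV B, 4'. After: A=0 B=4 C=0 D=0 ZF=0 PC=1
Step 2: PC=1 exec 'SUB B, 4'. After: A=0 B=0 C=0 D=0 ZF=1 PC=2
Step 3: PC=2 exec 'MOV C, 12'. After: A=0 B=0 C=12 D=0 ZF=1 PC=3
Step 4: PC=3 exec 'MOV A, 5'. After: A=5 B=0 C=12 D=0 ZF=1 PC=4
Step 5: PC=4 exec 'MUL A, 6'. After: A=30 B=0 C=12 D=0 ZF=0 PC=5
Step 6: PC=5 exec 'ADD C, 7'. After: A=30 B=0 C=19 D=0 ZF=0 PC=6
Step 7: PC=6 exec 'MOV A, 8'. After: A=8 B=0 C=19 D=0 ZF=0 PC=7
Step 8: PC=7 exec 'MOV D, 2'. After: A=8 B=0 C=19 D=2 ZF=0 PC=8
Step 9: PC=8 exec 'ADD B, 1'. After: A=8 B=1 C=19 D=2 ZF=0 PC=9
Step 10: PC=9 exec 'MUL A, 6'. After: A=48 B=1 C=19 D=2 ZF=0 PC=10
Step 11: PC=10 exec 'HALT'. After: A=48 B=1 C=19 D=2 ZF=0 PC=10 HALTED

Answer: 48 1 19 2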